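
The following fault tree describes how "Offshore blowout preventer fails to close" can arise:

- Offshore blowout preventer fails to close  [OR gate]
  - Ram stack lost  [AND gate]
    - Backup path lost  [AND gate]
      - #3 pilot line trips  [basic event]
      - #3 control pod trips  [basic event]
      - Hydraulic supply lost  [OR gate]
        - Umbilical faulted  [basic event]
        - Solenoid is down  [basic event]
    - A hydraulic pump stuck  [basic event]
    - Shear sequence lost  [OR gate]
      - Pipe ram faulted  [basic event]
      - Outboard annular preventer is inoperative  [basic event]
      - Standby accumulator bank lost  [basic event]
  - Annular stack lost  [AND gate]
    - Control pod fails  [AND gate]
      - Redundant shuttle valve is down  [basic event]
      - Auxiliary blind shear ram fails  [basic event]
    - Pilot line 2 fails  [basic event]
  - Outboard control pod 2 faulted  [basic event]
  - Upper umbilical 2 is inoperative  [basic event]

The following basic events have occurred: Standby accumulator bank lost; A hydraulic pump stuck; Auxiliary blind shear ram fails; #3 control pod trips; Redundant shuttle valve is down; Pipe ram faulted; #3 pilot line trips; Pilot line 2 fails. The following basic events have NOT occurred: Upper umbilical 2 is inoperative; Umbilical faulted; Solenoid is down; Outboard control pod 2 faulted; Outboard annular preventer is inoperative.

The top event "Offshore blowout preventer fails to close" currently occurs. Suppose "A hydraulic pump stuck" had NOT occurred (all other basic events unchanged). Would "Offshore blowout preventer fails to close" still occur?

Counterfactual: set "A hydraulic pump stuck" to not occurred.
Hydraulic supply lost [OR]: Umbilical faulted=not, Solenoid is down=not → no input occurs → does not occur.
Backup path lost [AND]: #3 pilot line trips=occurs, #3 control pod trips=occurs, Hydraulic supply lost=not → not all inputs occur → does not occur.
Shear sequence lost [OR]: Pipe ram faulted=occurs, Outboard annular preventer is inoperative=not, Standby accumulator bank lost=occurs → at least one input occurs → occurs.
Ram stack lost [AND]: Backup path lost=not, A hydraulic pump stuck=not, Shear sequence lost=occurs → not all inputs occur → does not occur.
Control pod fails [AND]: Redundant shuttle valve is down=occurs, Auxiliary blind shear ram fails=occurs → all inputs occur → occurs.
Annular stack lost [AND]: Control pod fails=occurs, Pilot line 2 fails=occurs → all inputs occur → occurs.
Offshore blowout preventer fails to close [OR]: Ram stack lost=not, Annular stack lost=occurs, Outboard control pod 2 faulted=not, Upper umbilical 2 is inoperative=not → at least one input occurs → occurs.

Yes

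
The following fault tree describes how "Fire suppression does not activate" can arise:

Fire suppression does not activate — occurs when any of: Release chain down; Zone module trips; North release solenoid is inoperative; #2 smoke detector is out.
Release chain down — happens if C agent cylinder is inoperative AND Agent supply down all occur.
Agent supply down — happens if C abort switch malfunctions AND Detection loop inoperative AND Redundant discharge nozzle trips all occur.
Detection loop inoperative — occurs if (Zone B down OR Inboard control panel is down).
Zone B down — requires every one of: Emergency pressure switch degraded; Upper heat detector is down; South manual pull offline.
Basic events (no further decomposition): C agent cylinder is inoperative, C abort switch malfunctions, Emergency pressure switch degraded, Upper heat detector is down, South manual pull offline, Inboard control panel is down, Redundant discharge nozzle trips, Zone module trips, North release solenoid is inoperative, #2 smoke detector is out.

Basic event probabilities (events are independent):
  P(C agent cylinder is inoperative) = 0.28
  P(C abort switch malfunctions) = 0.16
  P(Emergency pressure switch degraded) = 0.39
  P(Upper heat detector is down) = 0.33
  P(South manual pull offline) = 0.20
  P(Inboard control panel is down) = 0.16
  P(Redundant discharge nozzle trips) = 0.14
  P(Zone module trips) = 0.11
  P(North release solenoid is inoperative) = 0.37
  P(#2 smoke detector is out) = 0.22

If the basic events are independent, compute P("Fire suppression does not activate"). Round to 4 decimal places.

P(Zone B down) [AND] = 0.39 × 0.33 × 0.20 = 0.025740
P(Detection loop inoperative) [OR] = 1 − (1−0.025740) × (1−0.16) = 0.181622
P(Agent supply down) [AND] = 0.16 × 0.181622 × 0.14 = 0.004068
P(Release chain down) [AND] = 0.28 × 0.004068 = 0.001139
P(Fire suppression does not activate) [OR] = 1 − (1−0.001139) × (1−0.11) × (1−0.37) × (1−0.22) = 0.563152
Rounded to 4 decimal places: P(Fire suppression does not activate) ≈ 0.5632.

0.5632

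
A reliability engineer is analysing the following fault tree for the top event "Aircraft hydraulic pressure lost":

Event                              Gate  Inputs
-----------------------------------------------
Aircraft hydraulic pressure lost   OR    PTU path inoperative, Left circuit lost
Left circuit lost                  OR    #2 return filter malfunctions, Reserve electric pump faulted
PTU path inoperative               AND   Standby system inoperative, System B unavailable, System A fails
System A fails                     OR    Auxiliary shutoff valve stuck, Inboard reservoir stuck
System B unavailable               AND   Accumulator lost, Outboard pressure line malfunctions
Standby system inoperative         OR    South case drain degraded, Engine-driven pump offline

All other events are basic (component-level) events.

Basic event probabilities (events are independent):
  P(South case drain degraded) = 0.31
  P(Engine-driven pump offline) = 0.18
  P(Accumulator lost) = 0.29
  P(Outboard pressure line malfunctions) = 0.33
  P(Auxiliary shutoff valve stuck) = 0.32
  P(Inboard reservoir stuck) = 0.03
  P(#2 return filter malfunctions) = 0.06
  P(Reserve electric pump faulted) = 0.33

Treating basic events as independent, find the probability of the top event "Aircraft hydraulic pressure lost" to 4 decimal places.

P(Standby system inoperative) [OR] = 1 − (1−0.31) × (1−0.18) = 0.434200
P(System B unavailable) [AND] = 0.29 × 0.33 = 0.095700
P(System A fails) [OR] = 1 − (1−0.32) × (1−0.03) = 0.340400
P(PTU path inoperative) [AND] = 0.434200 × 0.095700 × 0.340400 = 0.014145
P(Left circuit lost) [OR] = 1 − (1−0.06) × (1−0.33) = 0.370200
P(Aircraft hydraulic pressure lost) [OR] = 1 − (1−0.014145) × (1−0.370200) = 0.379109
Rounded to 4 decimal places: P(Aircraft hydraulic pressure lost) ≈ 0.3791.

0.3791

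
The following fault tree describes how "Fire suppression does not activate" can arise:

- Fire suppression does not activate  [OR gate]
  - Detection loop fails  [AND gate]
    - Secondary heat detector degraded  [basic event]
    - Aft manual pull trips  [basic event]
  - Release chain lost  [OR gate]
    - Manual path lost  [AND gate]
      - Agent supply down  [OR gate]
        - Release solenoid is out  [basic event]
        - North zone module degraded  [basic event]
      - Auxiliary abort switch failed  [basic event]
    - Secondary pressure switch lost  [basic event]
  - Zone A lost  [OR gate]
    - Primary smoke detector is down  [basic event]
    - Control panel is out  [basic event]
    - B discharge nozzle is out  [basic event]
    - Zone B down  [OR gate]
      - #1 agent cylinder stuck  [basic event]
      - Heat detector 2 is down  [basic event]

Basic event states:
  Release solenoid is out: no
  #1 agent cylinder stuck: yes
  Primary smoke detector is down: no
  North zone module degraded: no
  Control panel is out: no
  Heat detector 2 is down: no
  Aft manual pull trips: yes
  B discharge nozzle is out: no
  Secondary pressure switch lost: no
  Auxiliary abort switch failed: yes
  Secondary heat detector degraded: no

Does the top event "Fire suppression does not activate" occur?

Yes

Detection loop fails [AND]: Secondary heat detector degraded=not, Aft manual pull trips=occurs → not all inputs occur → does not occur.
Agent supply down [OR]: Release solenoid is out=not, North zone module degraded=not → no input occurs → does not occur.
Manual path lost [AND]: Agent supply down=not, Auxiliary abort switch failed=occurs → not all inputs occur → does not occur.
Release chain lost [OR]: Manual path lost=not, Secondary pressure switch lost=not → no input occurs → does not occur.
Zone B down [OR]: #1 agent cylinder stuck=occurs, Heat detector 2 is down=not → at least one input occurs → occurs.
Zone A lost [OR]: Primary smoke detector is down=not, Control panel is out=not, B discharge nozzle is out=not, Zone B down=occurs → at least one input occurs → occurs.
Fire suppression does not activate [OR]: Detection loop fails=not, Release chain lost=not, Zone A lost=occurs → at least one input occurs → occurs.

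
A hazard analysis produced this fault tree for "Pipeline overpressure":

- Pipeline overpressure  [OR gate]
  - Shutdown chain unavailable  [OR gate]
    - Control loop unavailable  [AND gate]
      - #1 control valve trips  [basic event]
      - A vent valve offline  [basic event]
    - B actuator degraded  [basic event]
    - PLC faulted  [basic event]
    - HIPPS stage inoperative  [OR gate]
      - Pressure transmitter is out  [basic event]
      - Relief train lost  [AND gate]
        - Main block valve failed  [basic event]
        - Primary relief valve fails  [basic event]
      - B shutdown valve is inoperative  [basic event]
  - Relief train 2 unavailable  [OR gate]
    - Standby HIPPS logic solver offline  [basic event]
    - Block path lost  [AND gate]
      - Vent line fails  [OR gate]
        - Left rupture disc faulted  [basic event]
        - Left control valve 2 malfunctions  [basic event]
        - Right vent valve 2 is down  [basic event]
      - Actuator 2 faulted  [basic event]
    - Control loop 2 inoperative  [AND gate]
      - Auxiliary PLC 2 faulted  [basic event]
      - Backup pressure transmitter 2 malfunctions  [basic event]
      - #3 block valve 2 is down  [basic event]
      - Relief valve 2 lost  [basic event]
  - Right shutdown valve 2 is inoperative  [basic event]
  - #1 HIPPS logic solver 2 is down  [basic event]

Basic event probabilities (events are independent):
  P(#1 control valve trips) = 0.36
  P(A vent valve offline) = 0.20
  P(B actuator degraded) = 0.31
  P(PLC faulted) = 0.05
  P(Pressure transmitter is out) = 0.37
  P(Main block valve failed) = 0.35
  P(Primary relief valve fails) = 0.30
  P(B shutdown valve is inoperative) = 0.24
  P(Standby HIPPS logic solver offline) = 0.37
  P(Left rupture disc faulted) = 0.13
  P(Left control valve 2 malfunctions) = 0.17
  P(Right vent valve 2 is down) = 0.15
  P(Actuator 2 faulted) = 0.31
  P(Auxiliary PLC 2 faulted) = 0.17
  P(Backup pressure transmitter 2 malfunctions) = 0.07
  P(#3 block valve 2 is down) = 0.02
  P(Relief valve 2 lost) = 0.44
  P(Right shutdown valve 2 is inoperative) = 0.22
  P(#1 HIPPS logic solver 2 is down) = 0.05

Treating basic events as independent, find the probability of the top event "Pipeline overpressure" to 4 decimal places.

0.8929

P(Control loop unavailable) [AND] = 0.36 × 0.20 = 0.072000
P(Relief train lost) [AND] = 0.35 × 0.30 = 0.105000
P(HIPPS stage inoperative) [OR] = 1 − (1−0.37) × (1−0.105000) × (1−0.24) = 0.571474
P(Shutdown chain unavailable) [OR] = 1 − (1−0.072000) × (1−0.31) × (1−0.05) × (1−0.571474) = 0.739326
P(Vent line fails) [OR] = 1 − (1−0.13) × (1−0.17) × (1−0.15) = 0.386215
P(Block path lost) [AND] = 0.386215 × 0.31 = 0.119727
P(Control loop 2 inoperative) [AND] = 0.17 × 0.07 × 0.02 × 0.44 = 0.000105
P(Relief train 2 unavailable) [OR] = 1 − (1−0.37) × (1−0.119727) × (1−0.000105) = 0.445486
P(Pipeline overpressure) [OR] = 1 − (1−0.739326) × (1−0.445486) × (1−0.22) × (1−0.05) = 0.892890
Rounded to 4 decimal places: P(Pipeline overpressure) ≈ 0.8929.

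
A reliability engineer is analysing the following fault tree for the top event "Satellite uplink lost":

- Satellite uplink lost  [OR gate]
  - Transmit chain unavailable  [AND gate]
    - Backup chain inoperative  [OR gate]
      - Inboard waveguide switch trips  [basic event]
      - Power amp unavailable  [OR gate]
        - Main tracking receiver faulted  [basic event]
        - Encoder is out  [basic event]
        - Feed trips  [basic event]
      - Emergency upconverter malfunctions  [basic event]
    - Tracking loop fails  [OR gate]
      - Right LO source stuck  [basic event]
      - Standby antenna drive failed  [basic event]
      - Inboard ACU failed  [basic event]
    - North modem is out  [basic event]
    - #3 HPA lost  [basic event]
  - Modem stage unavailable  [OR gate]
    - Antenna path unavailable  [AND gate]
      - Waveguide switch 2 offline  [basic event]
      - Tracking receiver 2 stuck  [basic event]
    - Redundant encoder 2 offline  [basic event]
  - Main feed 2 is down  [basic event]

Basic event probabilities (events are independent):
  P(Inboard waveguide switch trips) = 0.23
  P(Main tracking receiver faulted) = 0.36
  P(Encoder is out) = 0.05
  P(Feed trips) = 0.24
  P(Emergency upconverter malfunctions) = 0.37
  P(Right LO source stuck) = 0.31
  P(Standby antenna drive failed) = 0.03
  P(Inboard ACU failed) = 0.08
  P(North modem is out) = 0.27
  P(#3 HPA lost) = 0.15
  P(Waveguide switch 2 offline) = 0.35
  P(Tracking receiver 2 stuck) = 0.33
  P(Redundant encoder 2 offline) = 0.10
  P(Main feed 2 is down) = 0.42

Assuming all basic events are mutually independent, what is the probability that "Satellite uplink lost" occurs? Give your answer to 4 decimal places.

P(Power amp unavailable) [OR] = 1 − (1−0.36) × (1−0.05) × (1−0.24) = 0.537920
P(Backup chain inoperative) [OR] = 1 − (1−0.23) × (1−0.537920) × (1−0.37) = 0.775845
P(Tracking loop fails) [OR] = 1 − (1−0.31) × (1−0.03) × (1−0.08) = 0.384244
P(Transmit chain unavailable) [AND] = 0.775845 × 0.384244 × 0.27 × 0.15 = 0.012074
P(Antenna path unavailable) [AND] = 0.35 × 0.33 = 0.115500
P(Modem stage unavailable) [OR] = 1 − (1−0.115500) × (1−0.10) = 0.203950
P(Satellite uplink lost) [OR] = 1 − (1−0.012074) × (1−0.203950) × (1−0.42) = 0.543866
Rounded to 4 decimal places: P(Satellite uplink lost) ≈ 0.5439.

0.5439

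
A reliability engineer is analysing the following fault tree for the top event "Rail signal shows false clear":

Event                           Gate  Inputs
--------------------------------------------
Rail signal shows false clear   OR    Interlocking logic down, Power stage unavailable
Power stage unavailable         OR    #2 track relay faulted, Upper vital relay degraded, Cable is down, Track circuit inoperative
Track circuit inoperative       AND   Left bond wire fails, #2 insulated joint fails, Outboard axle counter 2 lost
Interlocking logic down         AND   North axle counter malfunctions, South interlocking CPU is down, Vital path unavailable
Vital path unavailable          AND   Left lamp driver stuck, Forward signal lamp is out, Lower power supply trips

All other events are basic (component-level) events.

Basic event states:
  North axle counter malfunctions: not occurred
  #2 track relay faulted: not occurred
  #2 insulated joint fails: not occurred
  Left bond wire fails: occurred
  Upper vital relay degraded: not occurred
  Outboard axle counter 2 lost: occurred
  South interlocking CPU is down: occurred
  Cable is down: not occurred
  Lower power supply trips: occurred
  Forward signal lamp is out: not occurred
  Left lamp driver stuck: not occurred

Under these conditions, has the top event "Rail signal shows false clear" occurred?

No

Vital path unavailable [AND]: Left lamp driver stuck=not, Forward signal lamp is out=not, Lower power supply trips=occurs → not all inputs occur → does not occur.
Interlocking logic down [AND]: North axle counter malfunctions=not, South interlocking CPU is down=occurs, Vital path unavailable=not → not all inputs occur → does not occur.
Track circuit inoperative [AND]: Left bond wire fails=occurs, #2 insulated joint fails=not, Outboard axle counter 2 lost=occurs → not all inputs occur → does not occur.
Power stage unavailable [OR]: #2 track relay faulted=not, Upper vital relay degraded=not, Cable is down=not, Track circuit inoperative=not → no input occurs → does not occur.
Rail signal shows false clear [OR]: Interlocking logic down=not, Power stage unavailable=not → no input occurs → does not occur.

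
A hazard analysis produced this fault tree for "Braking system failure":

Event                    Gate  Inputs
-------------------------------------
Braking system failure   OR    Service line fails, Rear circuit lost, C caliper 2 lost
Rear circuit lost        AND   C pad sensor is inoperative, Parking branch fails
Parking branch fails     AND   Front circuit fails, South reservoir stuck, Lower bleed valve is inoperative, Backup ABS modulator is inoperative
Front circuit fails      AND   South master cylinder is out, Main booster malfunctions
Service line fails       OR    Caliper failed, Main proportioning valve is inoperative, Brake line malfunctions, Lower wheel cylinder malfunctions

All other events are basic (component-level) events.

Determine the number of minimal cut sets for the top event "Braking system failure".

Service line fails [OR]: union of children's cut sets → 4 cut set(s).
Front circuit fails [AND]: one cut set from each child combined → 1 × 1 = 1 cut set(s).
Parking branch fails [AND]: one cut set from each child combined → 1 × 1 × 1 × 1 = 1 cut set(s).
Rear circuit lost [AND]: one cut set from each child combined → 1 × 1 = 1 cut set(s).
Braking system failure [OR]: union of children's cut sets → 6 cut set(s).
Minimal cut sets: {Caliper failed}; {Main proportioning valve is inoperative}; {Brake line malfunctions}; {Lower wheel cylinder malfunctions}; {Backup ABS modulator is inoperative, C pad sensor is inoperative, Lower bleed valve is inoperative, Main booster malfunctions, South master cylinder is out, South reservoir stuck}; {C caliper 2 lost}.

6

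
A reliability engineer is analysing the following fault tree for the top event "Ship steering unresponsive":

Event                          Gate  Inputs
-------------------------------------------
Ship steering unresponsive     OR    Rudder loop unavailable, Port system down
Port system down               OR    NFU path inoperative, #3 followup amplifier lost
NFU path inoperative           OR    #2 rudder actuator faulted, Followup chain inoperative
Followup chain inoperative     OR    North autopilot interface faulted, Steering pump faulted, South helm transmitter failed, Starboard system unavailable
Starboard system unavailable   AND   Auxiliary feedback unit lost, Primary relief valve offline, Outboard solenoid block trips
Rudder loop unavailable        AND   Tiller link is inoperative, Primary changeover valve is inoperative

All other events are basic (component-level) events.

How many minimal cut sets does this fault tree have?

7

Rudder loop unavailable [AND]: one cut set from each child combined → 1 × 1 = 1 cut set(s).
Starboard system unavailable [AND]: one cut set from each child combined → 1 × 1 × 1 = 1 cut set(s).
Followup chain inoperative [OR]: union of children's cut sets → 4 cut set(s).
NFU path inoperative [OR]: union of children's cut sets → 5 cut set(s).
Port system down [OR]: union of children's cut sets → 6 cut set(s).
Ship steering unresponsive [OR]: union of children's cut sets → 7 cut set(s).
Minimal cut sets: {Primary changeover valve is inoperative, Tiller link is inoperative}; {#2 rudder actuator faulted}; {North autopilot interface faulted}; {Steering pump faulted}; {South helm transmitter failed}; {Auxiliary feedback unit lost, Outboard solenoid block trips, Primary relief valve offline}; {#3 followup amplifier lost}.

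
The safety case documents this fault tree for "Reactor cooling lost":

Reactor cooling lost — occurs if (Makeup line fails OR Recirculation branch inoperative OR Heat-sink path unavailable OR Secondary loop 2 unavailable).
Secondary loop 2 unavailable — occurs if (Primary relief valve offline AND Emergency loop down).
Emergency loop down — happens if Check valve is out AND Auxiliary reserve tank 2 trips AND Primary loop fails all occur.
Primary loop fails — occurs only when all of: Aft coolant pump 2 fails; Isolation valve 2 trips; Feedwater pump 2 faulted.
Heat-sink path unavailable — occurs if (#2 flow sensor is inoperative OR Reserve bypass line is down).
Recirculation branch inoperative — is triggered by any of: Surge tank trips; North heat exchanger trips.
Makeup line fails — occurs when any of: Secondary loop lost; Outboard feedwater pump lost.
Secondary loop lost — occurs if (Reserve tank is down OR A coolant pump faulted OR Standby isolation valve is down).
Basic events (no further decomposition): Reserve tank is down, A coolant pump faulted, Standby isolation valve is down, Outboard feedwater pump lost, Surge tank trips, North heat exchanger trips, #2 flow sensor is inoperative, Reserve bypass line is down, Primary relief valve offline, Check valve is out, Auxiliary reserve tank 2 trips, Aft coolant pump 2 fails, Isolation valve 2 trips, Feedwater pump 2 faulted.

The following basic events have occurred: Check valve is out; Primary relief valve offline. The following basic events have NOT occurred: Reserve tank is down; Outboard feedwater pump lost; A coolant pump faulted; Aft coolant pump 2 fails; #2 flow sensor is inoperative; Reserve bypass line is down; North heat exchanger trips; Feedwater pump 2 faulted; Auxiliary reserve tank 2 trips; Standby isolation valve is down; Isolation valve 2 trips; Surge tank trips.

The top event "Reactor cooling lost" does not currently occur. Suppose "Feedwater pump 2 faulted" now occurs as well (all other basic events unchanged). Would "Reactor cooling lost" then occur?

Counterfactual: set "Feedwater pump 2 faulted" to occurred.
Secondary loop lost [OR]: Reserve tank is down=not, A coolant pump faulted=not, Standby isolation valve is down=not → no input occurs → does not occur.
Makeup line fails [OR]: Secondary loop lost=not, Outboard feedwater pump lost=not → no input occurs → does not occur.
Recirculation branch inoperative [OR]: Surge tank trips=not, North heat exchanger trips=not → no input occurs → does not occur.
Heat-sink path unavailable [OR]: #2 flow sensor is inoperative=not, Reserve bypass line is down=not → no input occurs → does not occur.
Primary loop fails [AND]: Aft coolant pump 2 fails=not, Isolation valve 2 trips=not, Feedwater pump 2 faulted=occurs → not all inputs occur → does not occur.
Emergency loop down [AND]: Check valve is out=occurs, Auxiliary reserve tank 2 trips=not, Primary loop fails=not → not all inputs occur → does not occur.
Secondary loop 2 unavailable [AND]: Primary relief valve offline=occurs, Emergency loop down=not → not all inputs occur → does not occur.
Reactor cooling lost [OR]: Makeup line fails=not, Recirculation branch inoperative=not, Heat-sink path unavailable=not, Secondary loop 2 unavailable=not → no input occurs → does not occur.

No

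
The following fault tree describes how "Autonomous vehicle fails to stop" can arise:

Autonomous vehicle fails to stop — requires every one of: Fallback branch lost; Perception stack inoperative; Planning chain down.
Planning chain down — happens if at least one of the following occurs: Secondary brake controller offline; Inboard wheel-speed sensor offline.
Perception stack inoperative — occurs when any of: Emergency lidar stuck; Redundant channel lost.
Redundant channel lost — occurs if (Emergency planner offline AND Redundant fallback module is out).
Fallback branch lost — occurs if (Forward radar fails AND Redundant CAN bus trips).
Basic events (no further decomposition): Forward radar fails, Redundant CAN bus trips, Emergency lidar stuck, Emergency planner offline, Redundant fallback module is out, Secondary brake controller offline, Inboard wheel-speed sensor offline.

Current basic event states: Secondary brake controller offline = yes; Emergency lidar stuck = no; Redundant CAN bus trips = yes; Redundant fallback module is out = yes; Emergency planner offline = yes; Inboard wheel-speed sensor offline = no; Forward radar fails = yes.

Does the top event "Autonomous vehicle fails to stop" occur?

Yes

Fallback branch lost [AND]: Forward radar fails=occurs, Redundant CAN bus trips=occurs → all inputs occur → occurs.
Redundant channel lost [AND]: Emergency planner offline=occurs, Redundant fallback module is out=occurs → all inputs occur → occurs.
Perception stack inoperative [OR]: Emergency lidar stuck=not, Redundant channel lost=occurs → at least one input occurs → occurs.
Planning chain down [OR]: Secondary brake controller offline=occurs, Inboard wheel-speed sensor offline=not → at least one input occurs → occurs.
Autonomous vehicle fails to stop [AND]: Fallback branch lost=occurs, Perception stack inoperative=occurs, Planning chain down=occurs → all inputs occur → occurs.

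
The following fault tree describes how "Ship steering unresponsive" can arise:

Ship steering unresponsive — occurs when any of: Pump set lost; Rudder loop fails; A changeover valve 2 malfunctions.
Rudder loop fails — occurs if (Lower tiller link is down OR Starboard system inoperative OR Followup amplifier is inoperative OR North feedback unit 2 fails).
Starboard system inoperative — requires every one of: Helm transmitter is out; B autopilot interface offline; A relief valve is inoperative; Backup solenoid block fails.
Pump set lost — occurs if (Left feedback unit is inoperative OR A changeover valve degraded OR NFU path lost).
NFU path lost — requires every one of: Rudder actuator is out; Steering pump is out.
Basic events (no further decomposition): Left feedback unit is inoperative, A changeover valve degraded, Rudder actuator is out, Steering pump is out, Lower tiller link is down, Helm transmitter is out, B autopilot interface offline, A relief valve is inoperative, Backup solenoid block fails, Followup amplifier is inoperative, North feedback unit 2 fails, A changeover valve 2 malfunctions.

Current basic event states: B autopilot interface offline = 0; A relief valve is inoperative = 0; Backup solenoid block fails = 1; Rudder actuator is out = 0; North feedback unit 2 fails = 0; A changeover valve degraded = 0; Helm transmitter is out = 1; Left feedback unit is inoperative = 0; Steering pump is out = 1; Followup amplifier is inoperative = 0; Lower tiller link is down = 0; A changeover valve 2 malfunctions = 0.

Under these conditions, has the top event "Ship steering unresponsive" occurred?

No

NFU path lost [AND]: Rudder actuator is out=not, Steering pump is out=occurs → not all inputs occur → does not occur.
Pump set lost [OR]: Left feedback unit is inoperative=not, A changeover valve degraded=not, NFU path lost=not → no input occurs → does not occur.
Starboard system inoperative [AND]: Helm transmitter is out=occurs, B autopilot interface offline=not, A relief valve is inoperative=not, Backup solenoid block fails=occurs → not all inputs occur → does not occur.
Rudder loop fails [OR]: Lower tiller link is down=not, Starboard system inoperative=not, Followup amplifier is inoperative=not, North feedback unit 2 fails=not → no input occurs → does not occur.
Ship steering unresponsive [OR]: Pump set lost=not, Rudder loop fails=not, A changeover valve 2 malfunctions=not → no input occurs → does not occur.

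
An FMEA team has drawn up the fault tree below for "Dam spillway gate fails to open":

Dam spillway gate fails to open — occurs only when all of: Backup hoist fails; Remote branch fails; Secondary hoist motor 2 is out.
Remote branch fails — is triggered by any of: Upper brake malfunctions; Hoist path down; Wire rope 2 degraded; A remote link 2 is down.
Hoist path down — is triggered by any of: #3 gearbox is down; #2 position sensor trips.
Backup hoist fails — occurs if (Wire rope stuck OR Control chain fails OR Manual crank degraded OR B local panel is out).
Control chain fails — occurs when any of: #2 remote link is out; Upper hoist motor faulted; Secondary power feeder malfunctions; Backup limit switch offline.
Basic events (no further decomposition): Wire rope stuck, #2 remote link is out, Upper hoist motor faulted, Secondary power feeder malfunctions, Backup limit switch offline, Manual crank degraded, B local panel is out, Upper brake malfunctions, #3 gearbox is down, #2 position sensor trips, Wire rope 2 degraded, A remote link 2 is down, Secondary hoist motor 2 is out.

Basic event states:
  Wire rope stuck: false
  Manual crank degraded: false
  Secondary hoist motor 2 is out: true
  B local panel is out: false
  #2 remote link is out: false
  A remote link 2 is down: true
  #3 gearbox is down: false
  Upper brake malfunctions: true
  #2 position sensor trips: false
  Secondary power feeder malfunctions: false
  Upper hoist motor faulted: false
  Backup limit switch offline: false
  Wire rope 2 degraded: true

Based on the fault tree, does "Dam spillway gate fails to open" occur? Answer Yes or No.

No

Control chain fails [OR]: #2 remote link is out=not, Upper hoist motor faulted=not, Secondary power feeder malfunctions=not, Backup limit switch offline=not → no input occurs → does not occur.
Backup hoist fails [OR]: Wire rope stuck=not, Control chain fails=not, Manual crank degraded=not, B local panel is out=not → no input occurs → does not occur.
Hoist path down [OR]: #3 gearbox is down=not, #2 position sensor trips=not → no input occurs → does not occur.
Remote branch fails [OR]: Upper brake malfunctions=occurs, Hoist path down=not, Wire rope 2 degraded=occurs, A remote link 2 is down=occurs → at least one input occurs → occurs.
Dam spillway gate fails to open [AND]: Backup hoist fails=not, Remote branch fails=occurs, Secondary hoist motor 2 is out=occurs → not all inputs occur → does not occur.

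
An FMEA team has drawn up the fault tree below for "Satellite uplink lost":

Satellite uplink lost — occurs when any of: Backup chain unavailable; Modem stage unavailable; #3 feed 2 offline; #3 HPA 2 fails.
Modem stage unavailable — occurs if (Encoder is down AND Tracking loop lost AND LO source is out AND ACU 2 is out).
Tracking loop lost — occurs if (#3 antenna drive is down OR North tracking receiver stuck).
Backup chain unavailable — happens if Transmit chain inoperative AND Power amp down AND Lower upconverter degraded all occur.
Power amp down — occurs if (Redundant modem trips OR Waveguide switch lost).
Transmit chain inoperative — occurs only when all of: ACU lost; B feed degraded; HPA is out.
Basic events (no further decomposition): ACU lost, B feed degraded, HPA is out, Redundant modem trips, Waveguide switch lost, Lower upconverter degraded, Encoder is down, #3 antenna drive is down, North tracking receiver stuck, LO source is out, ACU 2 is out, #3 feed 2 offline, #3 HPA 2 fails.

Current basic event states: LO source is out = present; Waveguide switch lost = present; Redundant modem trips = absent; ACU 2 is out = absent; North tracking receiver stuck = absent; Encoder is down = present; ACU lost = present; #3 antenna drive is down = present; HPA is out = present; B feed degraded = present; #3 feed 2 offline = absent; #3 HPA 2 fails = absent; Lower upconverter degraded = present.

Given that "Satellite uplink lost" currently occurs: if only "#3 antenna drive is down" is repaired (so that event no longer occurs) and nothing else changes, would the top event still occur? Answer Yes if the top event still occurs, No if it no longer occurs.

Yes

Counterfactual: set "#3 antenna drive is down" to not occurred.
Transmit chain inoperative [AND]: ACU lost=occurs, B feed degraded=occurs, HPA is out=occurs → all inputs occur → occurs.
Power amp down [OR]: Redundant modem trips=not, Waveguide switch lost=occurs → at least one input occurs → occurs.
Backup chain unavailable [AND]: Transmit chain inoperative=occurs, Power amp down=occurs, Lower upconverter degraded=occurs → all inputs occur → occurs.
Tracking loop lost [OR]: #3 antenna drive is down=not, North tracking receiver stuck=not → no input occurs → does not occur.
Modem stage unavailable [AND]: Encoder is down=occurs, Tracking loop lost=not, LO source is out=occurs, ACU 2 is out=not → not all inputs occur → does not occur.
Satellite uplink lost [OR]: Backup chain unavailable=occurs, Modem stage unavailable=not, #3 feed 2 offline=not, #3 HPA 2 fails=not → at least one input occurs → occurs.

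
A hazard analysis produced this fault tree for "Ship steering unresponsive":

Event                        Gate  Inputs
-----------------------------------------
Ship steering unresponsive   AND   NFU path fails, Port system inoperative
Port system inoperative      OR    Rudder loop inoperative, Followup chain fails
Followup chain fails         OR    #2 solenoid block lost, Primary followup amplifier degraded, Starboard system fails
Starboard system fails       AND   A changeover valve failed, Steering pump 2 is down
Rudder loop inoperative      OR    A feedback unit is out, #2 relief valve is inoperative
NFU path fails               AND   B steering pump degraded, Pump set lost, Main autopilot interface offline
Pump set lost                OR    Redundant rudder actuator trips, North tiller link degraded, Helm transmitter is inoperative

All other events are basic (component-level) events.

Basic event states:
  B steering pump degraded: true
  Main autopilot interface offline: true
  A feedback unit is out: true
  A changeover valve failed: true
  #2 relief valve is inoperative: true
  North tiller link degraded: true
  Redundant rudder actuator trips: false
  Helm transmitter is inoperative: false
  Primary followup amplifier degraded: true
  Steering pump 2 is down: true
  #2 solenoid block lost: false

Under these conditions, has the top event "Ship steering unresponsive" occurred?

Yes

Pump set lost [OR]: Redundant rudder actuator trips=not, North tiller link degraded=occurs, Helm transmitter is inoperative=not → at least one input occurs → occurs.
NFU path fails [AND]: B steering pump degraded=occurs, Pump set lost=occurs, Main autopilot interface offline=occurs → all inputs occur → occurs.
Rudder loop inoperative [OR]: A feedback unit is out=occurs, #2 relief valve is inoperative=occurs → at least one input occurs → occurs.
Starboard system fails [AND]: A changeover valve failed=occurs, Steering pump 2 is down=occurs → all inputs occur → occurs.
Followup chain fails [OR]: #2 solenoid block lost=not, Primary followup amplifier degraded=occurs, Starboard system fails=occurs → at least one input occurs → occurs.
Port system inoperative [OR]: Rudder loop inoperative=occurs, Followup chain fails=occurs → at least one input occurs → occurs.
Ship steering unresponsive [AND]: NFU path fails=occurs, Port system inoperative=occurs → all inputs occur → occurs.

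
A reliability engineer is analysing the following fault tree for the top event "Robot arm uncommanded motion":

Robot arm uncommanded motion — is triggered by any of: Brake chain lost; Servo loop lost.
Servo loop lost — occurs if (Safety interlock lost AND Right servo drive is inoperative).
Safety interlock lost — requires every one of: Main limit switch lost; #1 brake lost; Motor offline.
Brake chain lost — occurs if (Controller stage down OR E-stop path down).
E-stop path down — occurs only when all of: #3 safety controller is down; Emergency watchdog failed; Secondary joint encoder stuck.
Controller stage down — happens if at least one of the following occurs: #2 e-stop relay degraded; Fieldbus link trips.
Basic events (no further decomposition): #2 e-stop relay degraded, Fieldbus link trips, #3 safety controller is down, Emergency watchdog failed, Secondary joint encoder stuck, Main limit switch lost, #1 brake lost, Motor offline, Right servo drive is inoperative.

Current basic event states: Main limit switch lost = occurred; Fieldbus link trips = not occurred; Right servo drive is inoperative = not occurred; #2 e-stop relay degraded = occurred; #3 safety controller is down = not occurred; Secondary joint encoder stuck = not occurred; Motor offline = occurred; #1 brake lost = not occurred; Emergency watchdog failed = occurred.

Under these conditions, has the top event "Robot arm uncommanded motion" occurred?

Yes

Controller stage down [OR]: #2 e-stop relay degraded=occurs, Fieldbus link trips=not → at least one input occurs → occurs.
E-stop path down [AND]: #3 safety controller is down=not, Emergency watchdog failed=occurs, Secondary joint encoder stuck=not → not all inputs occur → does not occur.
Brake chain lost [OR]: Controller stage down=occurs, E-stop path down=not → at least one input occurs → occurs.
Safety interlock lost [AND]: Main limit switch lost=occurs, #1 brake lost=not, Motor offline=occurs → not all inputs occur → does not occur.
Servo loop lost [AND]: Safety interlock lost=not, Right servo drive is inoperative=not → not all inputs occur → does not occur.
Robot arm uncommanded motion [OR]: Brake chain lost=occurs, Servo loop lost=not → at least one input occurs → occurs.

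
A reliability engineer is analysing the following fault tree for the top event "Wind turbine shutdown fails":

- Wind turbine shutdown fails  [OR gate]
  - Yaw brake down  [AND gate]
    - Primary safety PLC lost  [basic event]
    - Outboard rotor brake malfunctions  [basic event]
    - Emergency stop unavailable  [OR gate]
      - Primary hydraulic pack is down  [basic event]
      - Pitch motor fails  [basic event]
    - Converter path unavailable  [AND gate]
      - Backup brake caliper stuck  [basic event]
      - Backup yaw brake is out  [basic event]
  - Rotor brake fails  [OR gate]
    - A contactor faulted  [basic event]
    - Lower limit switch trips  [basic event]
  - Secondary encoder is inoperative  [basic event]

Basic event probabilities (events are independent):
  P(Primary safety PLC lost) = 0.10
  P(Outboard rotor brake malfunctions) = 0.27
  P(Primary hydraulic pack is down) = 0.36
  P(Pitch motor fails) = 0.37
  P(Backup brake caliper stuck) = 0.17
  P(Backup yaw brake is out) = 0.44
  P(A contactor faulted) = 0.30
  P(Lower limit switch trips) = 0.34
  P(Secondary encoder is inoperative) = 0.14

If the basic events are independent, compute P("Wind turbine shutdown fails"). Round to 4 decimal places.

P(Emergency stop unavailable) [OR] = 1 − (1−0.36) × (1−0.37) = 0.596800
P(Converter path unavailable) [AND] = 0.17 × 0.44 = 0.074800
P(Yaw brake down) [AND] = 0.10 × 0.27 × 0.596800 × 0.074800 = 0.001205
P(Rotor brake fails) [OR] = 1 − (1−0.30) × (1−0.34) = 0.538000
P(Wind turbine shutdown fails) [OR] = 1 − (1−0.001205) × (1−0.538000) × (1−0.14) = 0.603159
Rounded to 4 decimal places: P(Wind turbine shutdown fails) ≈ 0.6032.

0.6032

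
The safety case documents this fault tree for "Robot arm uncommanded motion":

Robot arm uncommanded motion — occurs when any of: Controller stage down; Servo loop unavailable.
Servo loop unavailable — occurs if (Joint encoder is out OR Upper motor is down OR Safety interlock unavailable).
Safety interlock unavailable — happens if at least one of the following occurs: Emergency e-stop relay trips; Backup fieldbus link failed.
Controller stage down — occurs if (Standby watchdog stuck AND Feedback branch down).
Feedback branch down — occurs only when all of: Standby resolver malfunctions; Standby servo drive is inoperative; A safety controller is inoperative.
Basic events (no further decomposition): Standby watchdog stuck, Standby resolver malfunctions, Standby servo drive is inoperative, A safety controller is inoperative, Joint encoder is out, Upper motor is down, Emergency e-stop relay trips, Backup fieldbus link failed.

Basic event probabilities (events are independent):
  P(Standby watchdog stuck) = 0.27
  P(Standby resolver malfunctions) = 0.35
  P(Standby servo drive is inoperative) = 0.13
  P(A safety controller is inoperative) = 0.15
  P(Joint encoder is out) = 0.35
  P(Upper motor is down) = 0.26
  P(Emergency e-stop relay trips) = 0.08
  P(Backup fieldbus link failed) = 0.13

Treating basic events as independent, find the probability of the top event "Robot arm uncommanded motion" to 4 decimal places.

0.6157

P(Feedback branch down) [AND] = 0.35 × 0.13 × 0.15 = 0.006825
P(Controller stage down) [AND] = 0.27 × 0.006825 = 0.001843
P(Safety interlock unavailable) [OR] = 1 − (1−0.08) × (1−0.13) = 0.199600
P(Servo loop unavailable) [OR] = 1 − (1−0.35) × (1−0.26) × (1−0.199600) = 0.615008
P(Robot arm uncommanded motion) [OR] = 1 − (1−0.001843) × (1−0.615008) = 0.615718
Rounded to 4 decimal places: P(Robot arm uncommanded motion) ≈ 0.6157.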